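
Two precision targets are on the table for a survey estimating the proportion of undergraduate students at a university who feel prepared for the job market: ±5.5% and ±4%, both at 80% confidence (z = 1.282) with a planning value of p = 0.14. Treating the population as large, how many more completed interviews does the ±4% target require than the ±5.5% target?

58

At ±5.5%: n = 1.282² × 0.1204 / 0.055² ≈ 65.41 → 66.
At ±4%: n = 1.282² × 0.1204 / 0.040² ≈ 123.68 → 124.
Additional respondents: 124 − 66 = 58.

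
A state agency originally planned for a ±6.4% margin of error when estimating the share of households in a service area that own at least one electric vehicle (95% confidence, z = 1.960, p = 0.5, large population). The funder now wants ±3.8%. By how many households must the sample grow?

At ±6.4%: n = 1.960² × 0.2500 / 0.064² ≈ 234.47 → 235.
At ±3.8%: n = 1.960² × 0.2500 / 0.038² ≈ 665.10 → 666.
Additional respondents: 666 − 235 = 431.

431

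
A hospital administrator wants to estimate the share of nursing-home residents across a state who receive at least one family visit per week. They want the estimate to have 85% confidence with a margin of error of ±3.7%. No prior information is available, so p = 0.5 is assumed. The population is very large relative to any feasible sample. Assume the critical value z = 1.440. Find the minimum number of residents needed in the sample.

379

With p = 0.5, p(1−p) = 0.25.
n = z²·p(1−p)/E² = 1.440² × 0.2500 / 0.037² = 2.0736 × 0.2500 / 0.001369 ≈ 378.67.
Rounding up gives n = 379.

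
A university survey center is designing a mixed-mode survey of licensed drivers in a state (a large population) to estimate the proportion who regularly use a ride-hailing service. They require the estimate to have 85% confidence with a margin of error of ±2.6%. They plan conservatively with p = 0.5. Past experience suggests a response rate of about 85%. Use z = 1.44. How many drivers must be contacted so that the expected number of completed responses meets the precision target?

Completed interviews needed: n₀ = 1.44² × 0.2500 / 0.026² ≈ 766.86 → 767.
At an 85% response rate, contacts needed = 767 / 0.85 ≈ 902.35 → 903.

903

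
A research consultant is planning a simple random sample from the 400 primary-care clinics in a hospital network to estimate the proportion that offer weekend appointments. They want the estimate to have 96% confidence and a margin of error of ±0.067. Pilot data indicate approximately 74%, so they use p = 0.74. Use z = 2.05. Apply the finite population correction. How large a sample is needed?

125

Unadjusted: n₀ = 2.05² × 0.74 × 0.26 / 0.067² ≈ 180.12, so n₀ = 181.
Finite population correction with N = 400: n = n₀ / (1 + (n₀−1)/N) = 181 / (1 + 180/400) = 181 / 1.4500 ≈ 124.83.
Rounding up, n = 125.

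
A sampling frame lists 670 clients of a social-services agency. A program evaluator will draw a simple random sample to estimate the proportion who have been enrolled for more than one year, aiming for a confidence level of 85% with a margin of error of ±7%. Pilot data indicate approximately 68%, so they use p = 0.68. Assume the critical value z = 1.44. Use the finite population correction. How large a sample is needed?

Unadjusted: n₀ = 1.44² × 0.68 × 0.32 / 0.070² ≈ 92.08, so n₀ = 93.
Finite population correction with N = 670: n = n₀ / (1 + (n₀−1)/N) = 93 / (1 + 92/670) = 93 / 1.1373 ≈ 81.77.
Rounding up, n = 82.

82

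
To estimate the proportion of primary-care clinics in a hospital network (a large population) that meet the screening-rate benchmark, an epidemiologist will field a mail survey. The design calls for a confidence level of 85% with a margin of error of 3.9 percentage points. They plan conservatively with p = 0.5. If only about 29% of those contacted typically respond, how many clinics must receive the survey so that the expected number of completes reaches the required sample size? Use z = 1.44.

1176

Completed interviews needed: n₀ = 1.44² × 0.2500 / 0.039² ≈ 340.83 → 341.
At a 29% response rate, contacts needed = 341 / 0.29 ≈ 1175.86 → 1176.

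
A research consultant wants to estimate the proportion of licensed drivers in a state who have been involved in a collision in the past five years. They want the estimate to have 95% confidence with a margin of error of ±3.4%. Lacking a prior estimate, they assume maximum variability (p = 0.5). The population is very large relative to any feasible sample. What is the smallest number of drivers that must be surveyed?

831

For 95% confidence, z = 1.960.
With p = 0.5, p(1−p) = 0.25.
n = z²·p(1−p)/E² = 1.960² × 0.2500 / 0.034² = 3.8416 × 0.2500 / 0.001156 ≈ 830.80.
Rounding up gives n = 831.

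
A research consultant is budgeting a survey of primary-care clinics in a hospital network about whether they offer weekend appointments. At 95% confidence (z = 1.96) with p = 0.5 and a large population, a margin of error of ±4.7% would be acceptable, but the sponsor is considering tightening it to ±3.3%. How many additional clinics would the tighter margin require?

447

At ±4.7%: n = 1.96² × 0.2500 / 0.047² ≈ 434.77 → 435.
At ±3.3%: n = 1.96² × 0.2500 / 0.033² ≈ 881.91 → 882.
Additional respondents: 882 − 435 = 447.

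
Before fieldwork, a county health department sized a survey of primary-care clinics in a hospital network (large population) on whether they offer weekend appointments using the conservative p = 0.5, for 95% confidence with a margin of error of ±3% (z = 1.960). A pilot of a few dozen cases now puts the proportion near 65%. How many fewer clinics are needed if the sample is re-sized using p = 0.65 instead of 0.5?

96

Conservative (p = 0.5): n = 1.960² × 0.25 / 0.030² ≈ 1067.11 → 1068.
Using p = 0.65: p(1−p) = 0.2275, so n = 1.960² × 0.2275 / 0.030² ≈ 971.07 → 972.
Reduction: 1068 − 972 = 96.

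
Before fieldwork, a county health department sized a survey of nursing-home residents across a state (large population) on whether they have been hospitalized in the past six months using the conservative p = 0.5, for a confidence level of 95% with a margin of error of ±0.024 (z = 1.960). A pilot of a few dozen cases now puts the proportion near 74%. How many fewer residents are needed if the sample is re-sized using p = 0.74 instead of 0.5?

Conservative (p = 0.5): n = 1.960² × 0.25 / 0.024² ≈ 1667.36 → 1668.
Using p = 0.74: p(1−p) = 0.1924, so n = 1.960² × 0.1924 / 0.024² ≈ 1283.20 → 1284.
Reduction: 1668 − 1284 = 384.

384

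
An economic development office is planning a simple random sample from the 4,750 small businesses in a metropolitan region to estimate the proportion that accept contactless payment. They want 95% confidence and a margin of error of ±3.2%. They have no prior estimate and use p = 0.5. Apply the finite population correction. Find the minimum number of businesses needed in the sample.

For 95% confidence, z = 1.960.
Unadjusted: n₀ = 1.960² × 0.50 × 0.50 / 0.032² ≈ 937.89, so n₀ = 938.
Finite population correction with N = 4,750: n = n₀ / (1 + (n₀−1)/N) = 938 / (1 + 937/4750) = 938 / 1.1973 ≈ 783.45.
Rounding up, n = 784.

784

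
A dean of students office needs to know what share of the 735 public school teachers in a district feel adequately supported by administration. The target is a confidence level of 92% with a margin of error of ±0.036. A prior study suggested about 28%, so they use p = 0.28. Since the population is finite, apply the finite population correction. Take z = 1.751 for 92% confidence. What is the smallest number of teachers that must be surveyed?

290

Unadjusted: n₀ = 1.751² × 0.28 × 0.72 / 0.036² ≈ 476.93, so n₀ = 477.
Finite population correction with N = 735: n = n₀ / (1 + (n₀−1)/N) = 477 / (1 + 476/735) = 477 / 1.6476 ≈ 289.51.
Rounding up, n = 290.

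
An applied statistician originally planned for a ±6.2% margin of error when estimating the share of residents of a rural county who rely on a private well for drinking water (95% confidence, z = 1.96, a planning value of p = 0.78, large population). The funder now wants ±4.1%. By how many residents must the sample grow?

At ±6.2%: n = 1.96² × 0.1716 / 0.062² ≈ 171.49 → 172.
At ±4.1%: n = 1.96² × 0.1716 / 0.041² ≈ 392.16 → 393.
Additional respondents: 393 − 172 = 221.

221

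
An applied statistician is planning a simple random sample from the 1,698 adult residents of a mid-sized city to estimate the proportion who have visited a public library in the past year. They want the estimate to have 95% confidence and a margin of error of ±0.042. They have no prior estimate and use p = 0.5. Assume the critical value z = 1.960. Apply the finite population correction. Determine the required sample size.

Unadjusted: n₀ = 1.960² × 0.50 × 0.50 / 0.042² ≈ 544.44, so n₀ = 545.
Finite population correction with N = 1,698: n = n₀ / (1 + (n₀−1)/N) = 545 / (1 + 544/1698) = 545 / 1.3204 ≈ 412.76.
Rounding up, n = 413.

413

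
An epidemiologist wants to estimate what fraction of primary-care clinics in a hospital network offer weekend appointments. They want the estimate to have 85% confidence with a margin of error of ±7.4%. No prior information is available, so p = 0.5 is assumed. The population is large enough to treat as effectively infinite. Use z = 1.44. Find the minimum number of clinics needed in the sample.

95

With p = 0.5, p(1−p) = 0.25.
n = z²·p(1−p)/E² = 1.44² × 0.2500 / 0.074² = 2.0736 × 0.2500 / 0.005476 ≈ 94.67.
Rounding up gives n = 95.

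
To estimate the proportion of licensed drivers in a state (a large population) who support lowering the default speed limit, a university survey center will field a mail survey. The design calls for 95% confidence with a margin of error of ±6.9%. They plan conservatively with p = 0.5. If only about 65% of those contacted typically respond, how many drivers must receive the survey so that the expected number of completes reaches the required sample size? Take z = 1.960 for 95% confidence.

311

Completed interviews needed: n₀ = 1.960² × 0.2500 / 0.069² ≈ 201.72 → 202.
At a 65% response rate, contacts needed = 202 / 0.65 ≈ 310.77 → 311.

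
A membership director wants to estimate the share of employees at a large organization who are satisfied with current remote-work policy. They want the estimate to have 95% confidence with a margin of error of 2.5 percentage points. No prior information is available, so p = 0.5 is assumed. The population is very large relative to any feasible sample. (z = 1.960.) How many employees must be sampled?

1537

With p = 0.5, p(1−p) = 0.25.
n = z²·p(1−p)/E² = 1.960² × 0.2500 / 0.025² = 3.8416 × 0.2500 / 0.000625 ≈ 1536.64.
Rounding up gives n = 1537.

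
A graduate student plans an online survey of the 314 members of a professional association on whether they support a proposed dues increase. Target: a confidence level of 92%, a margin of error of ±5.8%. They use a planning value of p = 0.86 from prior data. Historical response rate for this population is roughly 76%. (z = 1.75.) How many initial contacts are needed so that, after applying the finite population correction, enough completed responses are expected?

108

Completed interviews needed (unadjusted): n₀ = 1.75² × 0.1204 / 0.058² ≈ 109.61 → 110.
FPC for N = 314: n = 110 / (1 + 109/314) = 110 / 1.3471 ≈ 81.65 → 82.
At a 76% response rate, contacts needed = 82 / 0.76 ≈ 107.89 → 108.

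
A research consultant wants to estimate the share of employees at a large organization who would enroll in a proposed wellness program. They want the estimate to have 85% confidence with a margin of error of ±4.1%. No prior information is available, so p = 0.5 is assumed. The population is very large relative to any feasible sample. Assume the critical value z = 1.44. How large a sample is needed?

309

With p = 0.5, p(1−p) = 0.25.
n = z²·p(1−p)/E² = 1.44² × 0.2500 / 0.041² = 2.0736 × 0.2500 / 0.001681 ≈ 308.39.
Rounding up gives n = 309.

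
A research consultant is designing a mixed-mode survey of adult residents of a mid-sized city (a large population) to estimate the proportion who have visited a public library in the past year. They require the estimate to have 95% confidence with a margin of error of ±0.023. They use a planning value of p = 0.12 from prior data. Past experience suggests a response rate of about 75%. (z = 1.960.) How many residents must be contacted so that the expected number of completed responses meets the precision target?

Completed interviews needed: n₀ = 1.960² × 0.1056 / 0.023² ≈ 766.87 → 767.
At a 75% response rate, contacts needed = 767 / 0.75 ≈ 1022.67 → 1023.

1023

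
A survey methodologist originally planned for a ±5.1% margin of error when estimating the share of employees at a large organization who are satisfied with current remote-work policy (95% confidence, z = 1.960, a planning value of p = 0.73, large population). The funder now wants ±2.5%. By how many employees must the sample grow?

920

At ±5.1%: n = 1.960² × 0.1971 / 0.051² ≈ 291.11 → 292.
At ±2.5%: n = 1.960² × 0.1971 / 0.025² ≈ 1211.49 → 1212.
Additional respondents: 1212 − 292 = 920.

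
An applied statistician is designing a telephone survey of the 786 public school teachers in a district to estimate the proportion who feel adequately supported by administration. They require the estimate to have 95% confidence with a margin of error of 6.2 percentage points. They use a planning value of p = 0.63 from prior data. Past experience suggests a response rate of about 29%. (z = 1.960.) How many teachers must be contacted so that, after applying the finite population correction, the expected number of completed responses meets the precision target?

621

Completed interviews needed (unadjusted): n₀ = 1.960² × 0.2331 / 0.062² ≈ 232.95 → 233.
FPC for N = 786: n = 233 / (1 + 232/786) = 233 / 1.2952 ≈ 179.90 → 180.
At a 29% response rate, contacts needed = 180 / 0.29 ≈ 620.69 → 621.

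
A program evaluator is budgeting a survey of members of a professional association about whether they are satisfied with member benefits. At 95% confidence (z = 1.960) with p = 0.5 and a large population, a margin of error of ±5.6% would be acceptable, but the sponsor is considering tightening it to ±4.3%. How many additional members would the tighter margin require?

213

At ±5.6%: n = 1.960² × 0.2500 / 0.056² ≈ 306.25 → 307.
At ±4.3%: n = 1.960² × 0.2500 / 0.043² ≈ 519.42 → 520.
Additional respondents: 520 − 307 = 213.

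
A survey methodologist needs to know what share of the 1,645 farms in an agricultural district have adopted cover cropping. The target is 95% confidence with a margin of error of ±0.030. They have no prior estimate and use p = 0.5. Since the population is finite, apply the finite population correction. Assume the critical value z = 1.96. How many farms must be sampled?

648

Unadjusted: n₀ = 1.96² × 0.50 × 0.50 / 0.030² ≈ 1067.11, so n₀ = 1068.
Finite population correction with N = 1,645: n = n₀ / (1 + (n₀−1)/N) = 1068 / (1 + 1067/1645) = 1068 / 1.6486 ≈ 647.81.
Rounding up, n = 648.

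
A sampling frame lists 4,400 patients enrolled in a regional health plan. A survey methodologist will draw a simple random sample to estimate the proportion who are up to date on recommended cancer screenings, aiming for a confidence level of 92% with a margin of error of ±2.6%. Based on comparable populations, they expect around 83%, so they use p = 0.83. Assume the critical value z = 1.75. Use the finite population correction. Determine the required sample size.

Unadjusted: n₀ = 1.75² × 0.83 × 0.17 / 0.026² ≈ 639.23, so n₀ = 640.
Finite population correction with N = 4,400: n = n₀ / (1 + (n₀−1)/N) = 640 / (1 + 639/4400) = 640 / 1.1452 ≈ 558.84.
Rounding up, n = 559.

559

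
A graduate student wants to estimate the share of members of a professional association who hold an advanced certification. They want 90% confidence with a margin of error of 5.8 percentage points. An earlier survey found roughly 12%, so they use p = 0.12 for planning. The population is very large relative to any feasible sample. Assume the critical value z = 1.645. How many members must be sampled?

85

With p = 0.12, p(1−p) = 0.1056.
n = z²·p(1−p)/E² = 1.645² × 0.1056 / 0.058² = 2.7060 × 0.1056 / 0.003364 ≈ 84.95.
Rounding up gives n = 85.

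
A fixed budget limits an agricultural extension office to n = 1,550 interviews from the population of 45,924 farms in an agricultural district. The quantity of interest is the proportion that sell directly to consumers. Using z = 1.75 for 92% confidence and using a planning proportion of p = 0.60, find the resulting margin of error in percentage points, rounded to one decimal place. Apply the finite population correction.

Finite-population factor: (N−n)/(N−1) = (45924−1550)/(45924−1) = 0.9663.
SE(p̂) = √[p(1−p)/n · (N−n)/(N−1)] = √[0.2400/1550 × 0.9663] = 0.01223.
E = z × SE = 1.75 × 0.01223 = 0.02141 ≈ 2.1 percentage points.

2.1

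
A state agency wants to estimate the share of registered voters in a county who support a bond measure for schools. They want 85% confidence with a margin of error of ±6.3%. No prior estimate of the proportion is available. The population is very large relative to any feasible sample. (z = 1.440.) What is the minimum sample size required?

131

With no prior estimate, use p = 0.5, giving p(1−p) = 0.25.
n = z²·p(1−p)/E² = 1.440² × 0.2500 / 0.063² = 2.0736 × 0.2500 / 0.003969 ≈ 130.61.
Rounding up gives n = 131.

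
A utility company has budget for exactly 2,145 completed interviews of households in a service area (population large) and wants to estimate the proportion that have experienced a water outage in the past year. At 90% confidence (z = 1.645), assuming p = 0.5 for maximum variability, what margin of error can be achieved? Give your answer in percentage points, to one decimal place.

1.8

SE(p̂) = √[p(1−p)/n] = √[0.2500/2145] = 0.01080.
E = z × SE = 1.645 × 0.01080 = 0.01776, or 1.8 percentage points.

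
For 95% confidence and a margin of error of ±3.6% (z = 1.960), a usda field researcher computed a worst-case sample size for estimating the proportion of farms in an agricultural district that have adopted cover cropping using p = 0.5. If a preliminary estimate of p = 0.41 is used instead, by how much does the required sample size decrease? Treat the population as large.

Conservative (p = 0.5): n = 1.960² × 0.25 / 0.036² ≈ 741.05 → 742.
Using p = 0.41: p(1−p) = 0.2419, so n = 1.960² × 0.2419 / 0.036² ≈ 717.04 → 718.
Reduction: 742 − 718 = 24.

24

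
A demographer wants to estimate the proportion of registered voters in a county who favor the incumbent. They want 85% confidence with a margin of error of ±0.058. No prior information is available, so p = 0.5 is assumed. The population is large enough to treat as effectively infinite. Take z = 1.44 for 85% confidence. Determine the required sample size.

With p = 0.5, p(1−p) = 0.25.
n = z²·p(1−p)/E² = 1.44² × 0.2500 / 0.058² = 2.0736 × 0.2500 / 0.003364 ≈ 154.10.
Rounding up gives n = 155.

155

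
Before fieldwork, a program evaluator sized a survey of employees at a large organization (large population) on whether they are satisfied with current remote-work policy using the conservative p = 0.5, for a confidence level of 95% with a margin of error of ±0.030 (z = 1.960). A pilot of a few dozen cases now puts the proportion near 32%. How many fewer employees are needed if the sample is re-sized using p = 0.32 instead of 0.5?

139

Conservative (p = 0.5): n = 1.960² × 0.25 / 0.030² ≈ 1067.11 → 1068.
Using p = 0.32: p(1−p) = 0.2176, so n = 1.960² × 0.2176 / 0.030² ≈ 928.81 → 929.
Reduction: 1068 − 929 = 139.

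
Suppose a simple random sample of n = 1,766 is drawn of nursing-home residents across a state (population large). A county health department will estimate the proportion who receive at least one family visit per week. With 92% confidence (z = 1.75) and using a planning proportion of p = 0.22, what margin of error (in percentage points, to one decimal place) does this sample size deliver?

1.7

SE(p̂) = √[p(1−p)/n] = √[0.1716/1766] = 0.00986.
E = z × SE = 1.75 × 0.00986 = 0.01725, or 1.7 percentage points.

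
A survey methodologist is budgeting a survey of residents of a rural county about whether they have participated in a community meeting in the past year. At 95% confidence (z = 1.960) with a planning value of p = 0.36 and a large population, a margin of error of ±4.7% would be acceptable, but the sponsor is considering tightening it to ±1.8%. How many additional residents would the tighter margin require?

At ±4.7%: n = 1.960² × 0.2304 / 0.047² ≈ 400.68 → 401.
At ±1.8%: n = 1.960² × 0.2304 / 0.018² ≈ 2731.80 → 2732.
Additional respondents: 2732 − 401 = 2331.

2331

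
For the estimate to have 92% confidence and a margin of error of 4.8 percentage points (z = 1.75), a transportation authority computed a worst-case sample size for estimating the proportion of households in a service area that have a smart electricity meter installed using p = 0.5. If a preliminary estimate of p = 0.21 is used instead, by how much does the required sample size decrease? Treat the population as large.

112

Conservative (p = 0.5): n = 1.75² × 0.25 / 0.048² ≈ 332.30 → 333.
Using p = 0.21: p(1−p) = 0.1659, so n = 1.75² × 0.1659 / 0.048² ≈ 220.52 → 221.
Reduction: 333 − 221 = 112.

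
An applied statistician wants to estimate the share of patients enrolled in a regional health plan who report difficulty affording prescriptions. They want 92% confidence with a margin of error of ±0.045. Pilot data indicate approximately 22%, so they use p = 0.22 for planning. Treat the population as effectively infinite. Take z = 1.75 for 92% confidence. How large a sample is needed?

260

With p = 0.22, p(1−p) = 0.1716.
n = z²·p(1−p)/E² = 1.75² × 0.1716 / 0.045² = 3.0625 × 0.1716 / 0.002025 ≈ 259.52.
Rounding up gives n = 260.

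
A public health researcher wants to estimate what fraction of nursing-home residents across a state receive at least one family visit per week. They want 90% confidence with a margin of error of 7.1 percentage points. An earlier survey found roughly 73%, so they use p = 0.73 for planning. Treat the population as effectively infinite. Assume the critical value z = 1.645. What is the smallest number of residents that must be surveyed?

With p = 0.73, p(1−p) = 0.1971.
n = z²·p(1−p)/E² = 1.645² × 0.1971 / 0.071² = 2.7060 × 0.1971 / 0.005041 ≈ 105.80.
Rounding up gives n = 106.

106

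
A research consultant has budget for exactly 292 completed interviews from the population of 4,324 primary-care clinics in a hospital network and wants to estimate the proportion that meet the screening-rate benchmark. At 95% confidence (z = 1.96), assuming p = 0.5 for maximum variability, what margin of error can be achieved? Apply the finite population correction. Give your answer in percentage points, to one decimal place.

5.5

Finite-population factor: (N−n)/(N−1) = (4324−292)/(4324−1) = 0.9327.
SE(p̂) = √[p(1−p)/n · (N−n)/(N−1)] = √[0.2500/292 × 0.9327] = 0.02826.
E = z × SE = 1.96 × 0.02826 = 0.05539 ≈ 5.5 percentage points.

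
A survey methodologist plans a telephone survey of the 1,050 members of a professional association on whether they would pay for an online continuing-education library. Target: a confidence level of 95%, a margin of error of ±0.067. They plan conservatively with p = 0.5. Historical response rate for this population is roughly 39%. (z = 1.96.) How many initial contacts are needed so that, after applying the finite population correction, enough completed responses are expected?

Completed interviews needed (unadjusted): n₀ = 1.96² × 0.2500 / 0.067² ≈ 213.95 → 214.
FPC for N = 1,050: n = 214 / (1 + 213/1050) = 214 / 1.2029 ≈ 177.91 → 178.
At a 39% response rate, contacts needed = 178 / 0.39 ≈ 456.41 → 457.

457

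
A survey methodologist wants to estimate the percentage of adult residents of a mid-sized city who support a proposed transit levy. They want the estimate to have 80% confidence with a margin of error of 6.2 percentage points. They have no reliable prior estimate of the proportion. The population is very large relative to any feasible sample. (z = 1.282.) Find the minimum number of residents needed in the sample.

107

With no prior estimate, use p = 0.5, giving p(1−p) = 0.25.
n = z²·p(1−p)/E² = 1.282² × 0.2500 / 0.062² = 1.6435 × 0.2500 / 0.003844 ≈ 106.89.
Rounding up gives n = 107.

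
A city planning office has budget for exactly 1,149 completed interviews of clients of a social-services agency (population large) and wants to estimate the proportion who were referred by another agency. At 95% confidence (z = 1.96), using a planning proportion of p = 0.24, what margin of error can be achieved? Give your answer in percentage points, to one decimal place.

2.5

SE(p̂) = √[p(1−p)/n] = √[0.1824/1149] = 0.01260.
E = z × SE = 1.96 × 0.01260 = 0.02469, or 2.5 percentage points.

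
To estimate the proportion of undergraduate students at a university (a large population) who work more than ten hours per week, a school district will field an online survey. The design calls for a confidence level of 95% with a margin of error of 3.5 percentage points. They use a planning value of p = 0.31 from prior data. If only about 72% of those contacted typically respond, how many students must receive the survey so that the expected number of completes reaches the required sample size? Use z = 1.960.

Completed interviews needed: n₀ = 1.960² × 0.2139 / 0.035² ≈ 670.79 → 671.
At a 72% response rate, contacts needed = 671 / 0.72 ≈ 931.94 → 932.

932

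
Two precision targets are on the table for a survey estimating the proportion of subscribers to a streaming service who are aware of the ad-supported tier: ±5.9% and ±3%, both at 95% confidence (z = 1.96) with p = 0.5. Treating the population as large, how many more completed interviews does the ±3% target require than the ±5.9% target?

792

At ±5.9%: n = 1.96² × 0.2500 / 0.059² ≈ 275.90 → 276.
At ±3%: n = 1.96² × 0.2500 / 0.030² ≈ 1067.11 → 1068.
Additional respondents: 1068 − 276 = 792.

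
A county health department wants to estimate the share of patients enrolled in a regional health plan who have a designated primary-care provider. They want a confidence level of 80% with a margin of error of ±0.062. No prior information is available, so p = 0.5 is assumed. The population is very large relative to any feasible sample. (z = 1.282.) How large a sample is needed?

107

With p = 0.5, p(1−p) = 0.25.
n = z²·p(1−p)/E² = 1.282² × 0.2500 / 0.062² = 1.6435 × 0.2500 / 0.003844 ≈ 106.89.
Rounding up gives n = 107.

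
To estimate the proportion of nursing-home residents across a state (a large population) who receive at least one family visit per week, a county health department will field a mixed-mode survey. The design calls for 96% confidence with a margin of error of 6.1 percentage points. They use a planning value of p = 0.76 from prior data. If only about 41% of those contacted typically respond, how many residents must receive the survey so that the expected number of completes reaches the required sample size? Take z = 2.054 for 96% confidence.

Completed interviews needed: n₀ = 2.054² × 0.1824 / 0.061² ≈ 206.81 → 207.
At a 41% response rate, contacts needed = 207 / 0.41 ≈ 504.88 → 505.

505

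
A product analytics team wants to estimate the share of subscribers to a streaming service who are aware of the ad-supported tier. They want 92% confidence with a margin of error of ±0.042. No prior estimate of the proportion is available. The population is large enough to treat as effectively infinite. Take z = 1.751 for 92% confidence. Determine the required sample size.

With no prior estimate, use p = 0.5, giving p(1−p) = 0.25.
n = z²·p(1−p)/E² = 1.751² × 0.2500 / 0.042² = 3.0660 × 0.2500 / 0.001764 ≈ 434.52.
Rounding up gives n = 435.

435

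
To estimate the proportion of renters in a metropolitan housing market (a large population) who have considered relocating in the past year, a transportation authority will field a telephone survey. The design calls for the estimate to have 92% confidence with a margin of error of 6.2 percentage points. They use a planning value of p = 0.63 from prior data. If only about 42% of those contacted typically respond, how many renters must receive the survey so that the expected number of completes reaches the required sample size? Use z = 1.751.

443

Completed interviews needed: n₀ = 1.751² × 0.2331 / 0.062² ≈ 185.92 → 186.
At a 42% response rate, contacts needed = 186 / 0.42 ≈ 442.86 → 443.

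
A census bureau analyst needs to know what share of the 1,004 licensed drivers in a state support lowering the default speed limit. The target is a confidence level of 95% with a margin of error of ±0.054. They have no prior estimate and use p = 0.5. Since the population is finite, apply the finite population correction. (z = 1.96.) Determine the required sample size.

Unadjusted: n₀ = 1.96² × 0.50 × 0.50 / 0.054² ≈ 329.36, so n₀ = 330.
Finite population correction with N = 1,004: n = n₀ / (1 + (n₀−1)/N) = 330 / (1 + 329/1004) = 330 / 1.3277 ≈ 248.55.
Rounding up, n = 249.

249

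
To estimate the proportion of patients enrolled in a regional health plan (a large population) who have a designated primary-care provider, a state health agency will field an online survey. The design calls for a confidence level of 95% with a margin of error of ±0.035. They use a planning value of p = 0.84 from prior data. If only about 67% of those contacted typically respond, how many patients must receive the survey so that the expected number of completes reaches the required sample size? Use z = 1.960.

Completed interviews needed: n₀ = 1.960² × 0.1344 / 0.035² ≈ 421.48 → 422.
At a 67% response rate, contacts needed = 422 / 0.67 ≈ 629.85 → 630.

630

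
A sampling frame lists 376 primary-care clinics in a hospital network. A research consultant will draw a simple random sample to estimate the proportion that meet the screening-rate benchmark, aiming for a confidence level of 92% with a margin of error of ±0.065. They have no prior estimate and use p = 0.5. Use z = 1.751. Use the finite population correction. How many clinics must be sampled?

Unadjusted: n₀ = 1.751² × 0.50 × 0.50 / 0.065² ≈ 181.42, so n₀ = 182.
Finite population correction with N = 376: n = n₀ / (1 + (n₀−1)/N) = 182 / (1 + 181/376) = 182 / 1.4814 ≈ 122.86.
Rounding up, n = 123.

123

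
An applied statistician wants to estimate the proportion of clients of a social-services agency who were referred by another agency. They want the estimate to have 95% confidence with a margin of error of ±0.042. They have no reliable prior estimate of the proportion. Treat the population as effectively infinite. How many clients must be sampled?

545

For 95% confidence, z = 1.960.
With no prior estimate, use p = 0.5, giving p(1−p) = 0.25.
n = z²·p(1−p)/E² = 1.960² × 0.2500 / 0.042² = 3.8416 × 0.2500 / 0.001764 ≈ 544.44.
Rounding up gives n = 545.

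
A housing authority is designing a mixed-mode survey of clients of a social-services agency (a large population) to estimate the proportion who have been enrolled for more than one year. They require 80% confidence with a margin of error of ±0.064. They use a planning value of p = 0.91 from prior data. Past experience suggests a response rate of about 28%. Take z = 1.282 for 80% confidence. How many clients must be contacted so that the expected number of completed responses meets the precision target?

118

Completed interviews needed: n₀ = 1.282² × 0.0819 / 0.064² ≈ 32.86 → 33.
At a 28% response rate, contacts needed = 33 / 0.28 ≈ 117.86 → 118.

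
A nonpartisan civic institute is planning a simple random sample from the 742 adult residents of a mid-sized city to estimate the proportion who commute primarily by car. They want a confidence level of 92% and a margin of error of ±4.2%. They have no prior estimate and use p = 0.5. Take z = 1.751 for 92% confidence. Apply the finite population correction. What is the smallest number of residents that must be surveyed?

Unadjusted: n₀ = 1.751² × 0.50 × 0.50 / 0.042² ≈ 434.52, so n₀ = 435.
Finite population correction with N = 742: n = n₀ / (1 + (n₀−1)/N) = 435 / (1 + 434/742) = 435 / 1.5849 ≈ 274.46.
Rounding up, n = 275.

275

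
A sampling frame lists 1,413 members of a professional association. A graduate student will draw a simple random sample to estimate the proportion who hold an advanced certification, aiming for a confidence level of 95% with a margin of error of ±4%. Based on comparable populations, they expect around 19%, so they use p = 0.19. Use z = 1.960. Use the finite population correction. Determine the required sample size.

294

Unadjusted: n₀ = 1.960² × 0.19 × 0.81 / 0.040² ≈ 369.51, so n₀ = 370.
Finite population correction with N = 1,413: n = n₀ / (1 + (n₀−1)/N) = 370 / (1 + 369/1413) = 370 / 1.2611 ≈ 293.38.
Rounding up, n = 294.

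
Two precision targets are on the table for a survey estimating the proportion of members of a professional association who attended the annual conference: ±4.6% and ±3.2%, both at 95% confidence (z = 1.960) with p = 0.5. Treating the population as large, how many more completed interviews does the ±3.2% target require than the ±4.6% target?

484

At ±4.6%: n = 1.960² × 0.2500 / 0.046² ≈ 453.88 → 454.
At ±3.2%: n = 1.960² × 0.2500 / 0.032² ≈ 937.89 → 938.
Additional respondents: 938 − 454 = 484.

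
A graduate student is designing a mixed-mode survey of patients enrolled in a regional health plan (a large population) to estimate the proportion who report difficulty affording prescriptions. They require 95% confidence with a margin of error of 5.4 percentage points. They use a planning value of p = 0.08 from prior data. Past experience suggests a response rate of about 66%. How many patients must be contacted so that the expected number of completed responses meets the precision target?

For 95% confidence, z = 1.96.
Completed interviews needed: n₀ = 1.96² × 0.0736 / 0.054² ≈ 96.96 → 97.
At a 66% response rate, contacts needed = 97 / 0.66 ≈ 146.97 → 147.

147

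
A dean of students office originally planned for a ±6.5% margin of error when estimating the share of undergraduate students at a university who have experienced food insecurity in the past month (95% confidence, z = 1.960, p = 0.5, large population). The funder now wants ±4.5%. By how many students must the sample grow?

247

At ±6.5%: n = 1.960² × 0.2500 / 0.065² ≈ 227.31 → 228.
At ±4.5%: n = 1.960² × 0.2500 / 0.045² ≈ 474.27 → 475.
Additional respondents: 475 − 228 = 247.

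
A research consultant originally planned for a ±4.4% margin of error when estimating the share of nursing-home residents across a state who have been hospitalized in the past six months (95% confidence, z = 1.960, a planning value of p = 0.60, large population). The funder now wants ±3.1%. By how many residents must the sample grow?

At ±4.4%: n = 1.960² × 0.2400 / 0.044² ≈ 476.23 → 477.
At ±3.1%: n = 1.960² × 0.2400 / 0.031² ≈ 959.40 → 960.
Additional respondents: 960 − 477 = 483.

483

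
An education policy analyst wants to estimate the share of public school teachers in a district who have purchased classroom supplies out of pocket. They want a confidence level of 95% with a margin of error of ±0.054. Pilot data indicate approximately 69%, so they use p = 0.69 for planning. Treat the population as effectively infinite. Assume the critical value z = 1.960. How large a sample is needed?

With p = 0.69, p(1−p) = 0.2139.
n = z²·p(1−p)/E² = 1.960² × 0.2139 / 0.054² = 3.8416 × 0.2139 / 0.002916 ≈ 281.80.
Rounding up gives n = 282.

282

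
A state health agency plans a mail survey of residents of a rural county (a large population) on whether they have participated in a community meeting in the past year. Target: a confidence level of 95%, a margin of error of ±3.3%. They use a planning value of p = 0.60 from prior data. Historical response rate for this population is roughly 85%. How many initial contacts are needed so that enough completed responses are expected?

997

For 95% confidence, z = 1.960.
Completed interviews needed: n₀ = 1.960² × 0.2400 / 0.033² ≈ 846.63 → 847.
At an 85% response rate, contacts needed = 847 / 0.85 ≈ 996.47 → 997.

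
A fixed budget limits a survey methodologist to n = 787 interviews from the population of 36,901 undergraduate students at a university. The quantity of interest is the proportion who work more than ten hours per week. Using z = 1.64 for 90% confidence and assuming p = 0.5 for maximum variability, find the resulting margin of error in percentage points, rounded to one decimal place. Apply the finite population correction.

2.9

Finite-population factor: (N−n)/(N−1) = (36901−787)/(36901−1) = 0.9787.
SE(p̂) = √[p(1−p)/n · (N−n)/(N−1)] = √[0.2500/787 × 0.9787] = 0.01763.
E = z × SE = 1.64 × 0.01763 = 0.02892 ≈ 2.9 percentage points.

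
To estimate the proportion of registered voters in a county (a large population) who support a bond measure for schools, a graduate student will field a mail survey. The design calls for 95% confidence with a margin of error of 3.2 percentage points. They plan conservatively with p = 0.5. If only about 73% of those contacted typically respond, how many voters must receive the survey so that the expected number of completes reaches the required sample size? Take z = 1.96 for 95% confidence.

Completed interviews needed: n₀ = 1.96² × 0.2500 / 0.032² ≈ 937.89 → 938.
At a 73% response rate, contacts needed = 938 / 0.73 ≈ 1284.93 → 1285.

1285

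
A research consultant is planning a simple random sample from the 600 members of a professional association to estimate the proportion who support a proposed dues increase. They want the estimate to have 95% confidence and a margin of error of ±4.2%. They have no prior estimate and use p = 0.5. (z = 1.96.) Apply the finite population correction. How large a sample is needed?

286

Unadjusted: n₀ = 1.96² × 0.50 × 0.50 / 0.042² ≈ 544.44, so n₀ = 545.
Finite population correction with N = 600: n = n₀ / (1 + (n₀−1)/N) = 545 / (1 + 544/600) = 545 / 1.9067 ≈ 285.84.
Rounding up, n = 286.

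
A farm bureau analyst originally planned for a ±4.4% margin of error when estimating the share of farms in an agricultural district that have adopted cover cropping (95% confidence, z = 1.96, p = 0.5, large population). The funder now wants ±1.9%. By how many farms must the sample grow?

2164

At ±4.4%: n = 1.96² × 0.2500 / 0.044² ≈ 496.07 → 497.
At ±1.9%: n = 1.96² × 0.2500 / 0.019² ≈ 2660.39 → 2661.
Additional respondents: 2661 − 497 = 2164.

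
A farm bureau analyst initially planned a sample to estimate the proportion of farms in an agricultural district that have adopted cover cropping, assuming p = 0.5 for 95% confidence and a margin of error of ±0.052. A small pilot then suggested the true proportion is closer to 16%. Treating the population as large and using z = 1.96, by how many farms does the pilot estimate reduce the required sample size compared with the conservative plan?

165

Conservative (p = 0.5): n = 1.96² × 0.25 / 0.052² ≈ 355.18 → 356.
Using p = 0.16: p(1−p) = 0.1344, so n = 1.96² × 0.1344 / 0.052² ≈ 190.94 → 191.
Reduction: 356 − 191 = 165.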